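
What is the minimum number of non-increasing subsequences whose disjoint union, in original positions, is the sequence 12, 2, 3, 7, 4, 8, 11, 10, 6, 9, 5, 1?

5

The minimum number of non-increasing subsequences covering a sequence equals the length of its longest strictly increasing subsequence.
LIS length is 5 (e.g. 2, 3, 7, 8, 11), so 5 piles are needed.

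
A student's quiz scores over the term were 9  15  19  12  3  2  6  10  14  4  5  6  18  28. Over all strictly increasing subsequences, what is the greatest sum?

Let S[i] be the best sum of a strictly increasing subsequence ending at i:
i:      1  2  3  4  5  6  7  8  9 10 11 12 13 14
a[i]:   9 15 19 12  3  2  6 10 14  4  5  6 18 28
S:      9 24 43 21  3  2  9 19 35  7 12 18 53 81
Maximum is 81 (e.g. 9 + 12 + 14 + 18 + 28).

81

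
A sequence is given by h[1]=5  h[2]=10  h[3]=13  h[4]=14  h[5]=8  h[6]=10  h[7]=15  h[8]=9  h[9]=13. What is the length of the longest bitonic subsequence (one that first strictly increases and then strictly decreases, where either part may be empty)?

inc[i] = longest strictly increasing subsequence ending at i; dec[i] = longest strictly decreasing subsequence starting at i:
i:      1  2  3  4  5  6  7  8  9
h[i]:   5 10 13 14  8 10 15  9 13
inc:    1  2  3  4  2  3  5  3  4
dec:    1  2  3  3  1  2  2  1  1
Best peak at i=4 (value 14): inc=4, dec=3, length 4+3−1 = 6.

6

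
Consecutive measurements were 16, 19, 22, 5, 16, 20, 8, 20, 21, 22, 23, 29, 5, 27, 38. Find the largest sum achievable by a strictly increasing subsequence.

188

Let S[i] be the best sum of a strictly increasing subsequence ending at i:
i:       1   2   3   4   5   6   7   8   9  10  11  12  13  14  15
a[i]:   16  19  22   5  16  20   8  20  21  22  23  29   5  27  38
S:      16  35  57   5  21  55  13  55  76  98 121 150   5 148 188
Maximum is 188 (e.g. 16 + 19 + 20 + 21 + 22 + 23 + 29 + 38).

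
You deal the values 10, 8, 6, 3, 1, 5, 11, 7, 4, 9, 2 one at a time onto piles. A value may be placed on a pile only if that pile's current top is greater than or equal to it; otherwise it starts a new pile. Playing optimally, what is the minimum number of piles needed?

4

The minimum number of non-increasing subsequences covering a sequence equals the length of its longest strictly increasing subsequence.
LIS length is 4 (e.g. 3, 5, 7, 9), so 4 piles are needed.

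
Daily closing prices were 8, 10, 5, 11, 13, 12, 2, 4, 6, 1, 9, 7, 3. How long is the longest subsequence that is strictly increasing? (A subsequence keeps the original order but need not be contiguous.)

4

Track the smallest tail for each achievable length (strict):
8 → extends → [8]
10 → extends → [8, 10]
5 → replaces 8 → [5, 10]
11 → extends → [5, 10, 11]
13 → extends → [5, 10, 11, 13]
12 → replaces 13 → [5, 10, 11, 12]
2 → replaces 5 → [2, 10, 11, 12]
4 → replaces 10 → [2, 4, 11, 12]
6 → replaces 11 → [2, 4, 6, 12]
1 → replaces 2 → [1, 4, 6, 12]
9 → replaces 12 → [1, 4, 6, 9]
7 → replaces 9 → [1, 4, 6, 7]
3 → replaces 4 → [1, 3, 6, 7]
Four tails, so the longest strictly increasing subsequence has length 4 (e.g. 8, 10, 11, 13).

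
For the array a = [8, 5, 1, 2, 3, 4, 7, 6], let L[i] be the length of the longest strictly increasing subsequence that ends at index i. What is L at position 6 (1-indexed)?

4

dp[i] = 1 + max{dp[j] : j<i, a[j]<a[i]} (or 1 if no such j):
i:     1 2 3 4 5 6 7 8
a[i]:  8 5 1 2 3 4 7 6
dp:    1 1 1 2 3 4 5 5
At index 6 the value is 4.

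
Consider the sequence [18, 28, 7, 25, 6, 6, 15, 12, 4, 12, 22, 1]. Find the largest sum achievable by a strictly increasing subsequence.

46

Let S[i] be the best sum of a strictly increasing subsequence ending at i:
i:      1  2  3  4  5  6  7  8  9 10 11 12
a[i]:  18 28  7 25  6  6 15 12  4 12 22  1
S:     18 46  7 43  6  6 22 19  4 19 44  1
Maximum is 46 (e.g. 18 + 28).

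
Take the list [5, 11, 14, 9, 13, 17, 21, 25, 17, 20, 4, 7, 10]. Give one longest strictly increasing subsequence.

5, 11, 14, 17, 21, 25

Patience tails give the LIS length; then backtrack through the dp parents:
5 → extends → [5]
11 → extends → [5, 11]
14 → extends → [5, 11, 14]
9 → replaces 11 → [5, 9, 14]
13 → replaces 14 → [5, 9, 13]
17 → extends → [5, 9, 13, 17]
21 → extends → [5, 9, 13, 17, 21]
25 → extends → [5, 9, 13, 17, 21, 25]
17 → already a tail → [5, 9, 13, 17, 21, 25]
20 → replaces 21 → [5, 9, 13, 17, 20, 25]
4 → replaces 5 → [4, 9, 13, 17, 20, 25]
7 → replaces 9 → [4, 7, 13, 17, 20, 25]
10 → replaces 13 → [4, 7, 10, 17, 20, 25]
Length 6; one witness is 5, 11, 14, 17, 21, 25.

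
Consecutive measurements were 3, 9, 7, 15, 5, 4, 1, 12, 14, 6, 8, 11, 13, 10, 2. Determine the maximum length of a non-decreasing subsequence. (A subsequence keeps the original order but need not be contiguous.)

6

Track the smallest tail for each achievable length (allowing ties):
3 → extends → [3]
9 → extends → [3, 9]
7 → replaces 9 → [3, 7]
15 → extends → [3, 7, 15]
5 → replaces 7 → [3, 5, 15]
4 → replaces 5 → [3, 4, 15]
1 → replaces 3 → [1, 4, 15]
12 → replaces 15 → [1, 4, 12]
14 → extends → [1, 4, 12, 14]
6 → replaces 12 → [1, 4, 6, 14]
8 → replaces 14 → [1, 4, 6, 8]
11 → extends → [1, 4, 6, 8, 11]
13 → extends → [1, 4, 6, 8, 11, 13]
10 → replaces 11 → [1, 4, 6, 8, 10, 13]
2 → replaces 4 → [1, 2, 6, 8, 10, 13]
Six tails, so the longest non-decreasing subsequence has length 6 (e.g. 3, 5, 6, 8, 11, 13).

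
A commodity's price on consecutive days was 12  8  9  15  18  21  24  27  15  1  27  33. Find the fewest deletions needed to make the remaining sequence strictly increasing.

4

Fewest deletions = n − (longest strictly increasing subsequence).
Patience tails:
12 → extends → [12]
8 → replaces 12 → [8]
9 → extends → [8, 9]
15 → extends → [8, 9, 15]
18 → extends → [8, 9, 15, 18]
21 → extends → [8, 9, 15, 18, 21]
24 → extends → [8, 9, 15, 18, 21, 24]
27 → extends → [8, 9, 15, 18, 21, 24, 27]
15 → already a tail → [8, 9, 15, 18, 21, 24, 27]
1 → replaces 8 → [1, 9, 15, 18, 21, 24, 27]
27 → already a tail → [1, 9, 15, 18, 21, 24, 27]
33 → extends → [1, 9, 15, 18, 21, 24, 27, 33]
Longest strictly increasing subsequence has length 8, so deletions = 12 − 8 = 4.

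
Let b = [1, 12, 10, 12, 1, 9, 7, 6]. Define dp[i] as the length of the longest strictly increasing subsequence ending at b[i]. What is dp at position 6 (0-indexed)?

dp[i] = 1 + max{dp[j] : j<i, b[j]<b[i]} (or 1 if no such j):
i:      0  1  2  3  4  5  6  7
b[i]:   1 12 10 12  1  9  7  6
dp:     1  2  2  3  1  2  2  2
At index 6 the value is 2.

2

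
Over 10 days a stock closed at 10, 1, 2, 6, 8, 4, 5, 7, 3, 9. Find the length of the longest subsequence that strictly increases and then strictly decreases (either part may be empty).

6

inc[i] = longest strictly increasing subsequence ending at i; dec[i] = longest strictly decreasing subsequence starting at i:
i:      1  2  3  4  5  6  7  8  9 10
a[i]:  10  1  2  6  8  4  5  7  3  9
inc:    1  1  2  3  4  3  4  5  3  6
dec:    4  1  1  3  3  2  2  2  1  1
Best peak at i=5 (value 8): inc=4, dec=3, length 4+3−1 = 6.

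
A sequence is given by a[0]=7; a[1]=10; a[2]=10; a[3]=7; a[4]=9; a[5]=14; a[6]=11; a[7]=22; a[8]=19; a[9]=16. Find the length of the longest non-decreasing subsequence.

Let dp[i] be the length of the longest such subsequence ending at index i:
i:      0  1  2  3  4  5  6  7  8  9
a[i]:   7 10 10  7  9 14 11 22 19 16
dp:     1  2  3  2  3  4  4  5  5  5
Maximum dp value is 5.

5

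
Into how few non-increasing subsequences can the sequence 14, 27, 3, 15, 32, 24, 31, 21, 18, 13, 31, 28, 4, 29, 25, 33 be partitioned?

6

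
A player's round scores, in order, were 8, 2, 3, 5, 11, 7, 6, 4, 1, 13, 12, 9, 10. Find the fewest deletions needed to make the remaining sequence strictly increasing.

Fewest deletions = n − (longest strictly increasing subsequence).
i:      1  2  3  4  5  6  7  8  9 10 11 12 13
a[i]:   8  2  3  5 11  7  6  4  1 13 12  9 10
dp:     1  1  2  3  4  4  4  3  1  5  5  5  6
max dp = 6, so deletions = 13 − 6 = 7.

7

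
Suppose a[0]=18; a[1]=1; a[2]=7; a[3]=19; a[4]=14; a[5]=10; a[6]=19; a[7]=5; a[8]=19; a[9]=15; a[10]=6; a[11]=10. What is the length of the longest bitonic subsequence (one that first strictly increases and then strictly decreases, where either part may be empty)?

inc[i] = longest strictly increasing subsequence ending at i; dec[i] = longest strictly decreasing subsequence starting at i:
i:      0  1  2  3  4  5  6  7  8  9 10 11
a[i]:  18  1  7 19 14 10 19  5 19 15  6 10
inc:    1  1  2  3  3  3  4  2  4  4  3  4
dec:    4  1  2  4  3  2  3  1  3  2  1  1
Best peak at i=3 (value 19): inc=3, dec=4, length 3+4−1 = 6.

6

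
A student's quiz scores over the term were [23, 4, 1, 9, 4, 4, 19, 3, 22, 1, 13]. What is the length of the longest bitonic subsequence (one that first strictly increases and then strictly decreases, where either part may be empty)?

5

inc[i] = longest strictly increasing subsequence ending at i; dec[i] = longest strictly decreasing subsequence starting at i:
i:      1  2  3  4  5  6  7  8  9 10 11
a[i]:  23  4  1  9  4  4 19  3 22  1 13
inc:    1  1  1  2  2  2  3  2  4  1  3
dec:    5  3  1  4  3  3  3  2  2  1  1
Best peak at i=1 (value 23): inc=1, dec=5, length 1+5−1 = 5.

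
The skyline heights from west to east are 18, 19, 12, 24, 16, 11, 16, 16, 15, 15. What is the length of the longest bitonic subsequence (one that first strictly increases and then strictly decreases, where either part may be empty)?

inc[i] = longest strictly increasing subsequence ending at i; dec[i] = longest strictly decreasing subsequence starting at i:
i:      1  2  3  4  5  6  7  8  9 10
a[i]:  18 19 12 24 16 11 16 16 15 15
inc:    1  2  1  3  2  1  2  2  2  2
dec:    3  3  2  3  2  1  2  2  1  1
Best peak at i=4 (value 24): inc=3, dec=3, length 3+3−1 = 5.

5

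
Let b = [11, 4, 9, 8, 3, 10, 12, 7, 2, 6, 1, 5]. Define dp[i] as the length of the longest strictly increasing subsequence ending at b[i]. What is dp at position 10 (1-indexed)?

2

dp[i] = 1 + max{dp[j] : j<i, b[j]<b[i]} (or 1 if no such j):
i:      1  2  3  4  5  6  7  8  9 10 11 12
b[i]:  11  4  9  8  3 10 12  7  2  6  1  5
dp:     1  1  2  2  1  3  4  2  1  2  1  2
At index 10 the value is 2.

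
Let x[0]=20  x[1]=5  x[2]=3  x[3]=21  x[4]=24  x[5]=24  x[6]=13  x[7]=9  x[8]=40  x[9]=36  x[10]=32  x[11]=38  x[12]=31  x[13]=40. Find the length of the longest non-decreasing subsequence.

7

Let dp[i] be the length of the longest such subsequence ending at index i:
i:      0  1  2  3  4  5  6  7  8  9 10 11 12 13
x[i]:  20  5  3 21 24 24 13  9 40 36 32 38 31 40
dp:     1  1  1  2  3  4  2  2  5  5  5  6  5  7
Maximum dp value is 7.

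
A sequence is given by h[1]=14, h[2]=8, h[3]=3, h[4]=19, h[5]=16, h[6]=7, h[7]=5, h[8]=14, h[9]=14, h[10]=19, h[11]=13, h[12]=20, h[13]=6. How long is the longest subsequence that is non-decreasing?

6

Let dp[i] be the length of the longest such subsequence ending at index i:
i:      1  2  3  4  5  6  7  8  9 10 11 12 13
h[i]:  14  8  3 19 16  7  5 14 14 19 13 20  6
dp:     1  1  1  2  2  2  2  3  4  5  3  6  3
Maximum dp value is 6.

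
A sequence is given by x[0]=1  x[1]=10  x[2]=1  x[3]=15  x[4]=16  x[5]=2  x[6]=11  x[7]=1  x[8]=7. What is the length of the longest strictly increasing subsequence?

4

Track the smallest tail for each achievable length (strict):
1 → extends → [1]
10 → extends → [1, 10]
1 → already a tail → [1, 10]
15 → extends → [1, 10, 15]
16 → extends → [1, 10, 15, 16]
2 → replaces 10 → [1, 2, 15, 16]
11 → replaces 15 → [1, 2, 11, 16]
1 → already a tail → [1, 2, 11, 16]
7 → replaces 11 → [1, 2, 7, 16]
Four tails, so the longest strictly increasing subsequence has length 4 (e.g. 1, 10, 15, 16).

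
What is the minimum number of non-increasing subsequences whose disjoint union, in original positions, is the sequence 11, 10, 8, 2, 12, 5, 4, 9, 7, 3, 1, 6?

Place each on the leftmost legal pile:
11 → new pile 1 (tops now [11])
10 → pile 1 (tops now [10])
8 → pile 1 (tops now [8])
2 → pile 1 (tops now [2])
12 → new pile 2 (tops now [2, 12])
5 → pile 2 (tops now [2, 5])
4 → pile 2 (tops now [2, 4])
9 → new pile 3 (tops now [2, 4, 9])
7 → pile 3 (tops now [2, 4, 7])
3 → pile 2 (tops now [2, 3, 7])
1 → pile 1 (tops now [1, 3, 7])
6 → pile 3 (tops now [1, 3, 6])
Three piles.

3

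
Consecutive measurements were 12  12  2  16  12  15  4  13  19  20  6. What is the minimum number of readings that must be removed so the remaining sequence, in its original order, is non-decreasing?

Fewest deletions = n − (longest non-decreasing subsequence).
Patience tails:
12 → extends → [12]
12 → extends → [12, 12]
2 → replaces 12 → [2, 12]
16 → extends → [2, 12, 16]
12 → replaces 16 → [2, 12, 12]
15 → extends → [2, 12, 12, 15]
4 → replaces 12 → [2, 4, 12, 15]
13 → replaces 15 → [2, 4, 12, 13]
19 → extends → [2, 4, 12, 13, 19]
20 → extends → [2, 4, 12, 13, 19, 20]
6 → replaces 12 → [2, 4, 6, 13, 19, 20]
Longest non-decreasing subsequence has length 6, so deletions = 11 − 6 = 5.

5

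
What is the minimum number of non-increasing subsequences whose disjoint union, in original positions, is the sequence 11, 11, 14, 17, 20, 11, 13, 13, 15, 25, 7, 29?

The minimum number of non-increasing subsequences covering a sequence equals the length of its longest strictly increasing subsequence.
LIS length is 6 (e.g. 11, 14, 17, 20, 25, 29), so 6 piles are needed.

6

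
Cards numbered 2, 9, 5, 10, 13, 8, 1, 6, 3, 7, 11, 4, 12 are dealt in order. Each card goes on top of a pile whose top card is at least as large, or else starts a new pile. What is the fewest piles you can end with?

6

Place each on the leftmost legal pile:
2 → new pile 1 (tops now [2])
9 → new pile 2 (tops now [2, 9])
5 → pile 2 (tops now [2, 5])
10 → new pile 3 (tops now [2, 5, 10])
13 → new pile 4 (tops now [2, 5, 10, 13])
8 → pile 3 (tops now [2, 5, 8, 13])
1 → pile 1 (tops now [1, 5, 8, 13])
6 → pile 3 (tops now [1, 5, 6, 13])
3 → pile 2 (tops now [1, 3, 6, 13])
7 → pile 4 (tops now [1, 3, 6, 7])
11 → new pile 5 (tops now [1, 3, 6, 7, 11])
4 → pile 3 (tops now [1, 3, 4, 7, 11])
12 → new pile 6 (tops now [1, 3, 4, 7, 11, 12])
Six piles.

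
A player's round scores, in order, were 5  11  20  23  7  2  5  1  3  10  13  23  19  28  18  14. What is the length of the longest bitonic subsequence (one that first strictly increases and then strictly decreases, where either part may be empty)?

inc[i] = longest strictly increasing subsequence ending at i; dec[i] = longest strictly decreasing subsequence starting at i:
i:      1  2  3  4  5  6  7  8  9 10 11 12 13 14 15 16
a[i]:   5 11 20 23  7  2  5  1  3 10 13 23 19 28 18 14
inc:    1  2  3  4  2  1  2  1  2  3  4  5  5  6  5  5
dec:    3  4  4  4  3  2  2  1  1  1  1  4  3  3  2  1
Best peak at i=12 (value 23): inc=5, dec=4, length 5+4−1 = 8.

8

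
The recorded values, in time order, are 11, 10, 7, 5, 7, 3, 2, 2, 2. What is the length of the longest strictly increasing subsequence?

2

Let dp[i] be the length of the longest such subsequence ending at index i:
i:      1  2  3  4  5  6  7  8  9
a[i]:  11 10  7  5  7  3  2  2  2
dp:     1  1  1  1  2  1  1  1  1
Maximum dp value is 2.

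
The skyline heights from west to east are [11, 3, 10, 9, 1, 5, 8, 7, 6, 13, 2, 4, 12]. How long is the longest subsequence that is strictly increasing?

Track the smallest tail for each achievable length (strict):
11 → extends → [11]
3 → replaces 11 → [3]
10 → extends → [3, 10]
9 → replaces 10 → [3, 9]
1 → replaces 3 → [1, 9]
5 → replaces 9 → [1, 5]
8 → extends → [1, 5, 8]
7 → replaces 8 → [1, 5, 7]
6 → replaces 7 → [1, 5, 6]
13 → extends → [1, 5, 6, 13]
2 → replaces 5 → [1, 2, 6, 13]
4 → replaces 6 → [1, 2, 4, 13]
12 → replaces 13 → [1, 2, 4, 12]
Four tails, so the longest strictly increasing subsequence has length 4 (e.g. 3, 5, 8, 13).

4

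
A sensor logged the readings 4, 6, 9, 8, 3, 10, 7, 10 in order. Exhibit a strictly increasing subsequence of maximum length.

4, 6, 9, 10

Patience tails give the LIS length; then backtrack through the dp parents:
4 → extends → [4]
6 → extends → [4, 6]
9 → extends → [4, 6, 9]
8 → replaces 9 → [4, 6, 8]
3 → replaces 4 → [3, 6, 8]
10 → extends → [3, 6, 8, 10]
7 → replaces 8 → [3, 6, 7, 10]
10 → already a tail → [3, 6, 7, 10]
Length 4; one witness is 4, 6, 9, 10.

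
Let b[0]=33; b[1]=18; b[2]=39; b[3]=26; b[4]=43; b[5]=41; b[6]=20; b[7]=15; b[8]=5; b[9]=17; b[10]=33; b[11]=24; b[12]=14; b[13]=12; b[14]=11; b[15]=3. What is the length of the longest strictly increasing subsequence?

3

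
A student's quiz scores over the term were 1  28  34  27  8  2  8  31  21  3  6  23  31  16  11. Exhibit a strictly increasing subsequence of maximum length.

Patience tails give the LIS length; then backtrack through the dp parents:
1 → extends → [1]
28 → extends → [1, 28]
34 → extends → [1, 28, 34]
27 → replaces 28 → [1, 27, 34]
8 → replaces 27 → [1, 8, 34]
2 → replaces 8 → [1, 2, 34]
8 → replaces 34 → [1, 2, 8]
31 → extends → [1, 2, 8, 31]
21 → replaces 31 → [1, 2, 8, 21]
3 → replaces 8 → [1, 2, 3, 21]
6 → replaces 21 → [1, 2, 3, 6]
23 → extends → [1, 2, 3, 6, 23]
31 → extends → [1, 2, 3, 6, 23, 31]
16 → replaces 23 → [1, 2, 3, 6, 16, 31]
11 → replaces 16 → [1, 2, 3, 6, 11, 31]
Length 6; one witness is 1, 2, 8, 21, 23, 31.

1, 2, 8, 21, 23, 31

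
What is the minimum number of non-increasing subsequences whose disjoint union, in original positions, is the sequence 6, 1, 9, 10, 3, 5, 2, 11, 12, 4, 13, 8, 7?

6

The minimum number of non-increasing subsequences covering a sequence equals the length of its longest strictly increasing subsequence.
LIS length is 6 (e.g. 6, 9, 10, 11, 12, 13), so 6 piles are needed.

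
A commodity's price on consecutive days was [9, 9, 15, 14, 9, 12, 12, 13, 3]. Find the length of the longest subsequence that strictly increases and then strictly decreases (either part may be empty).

inc[i] = longest strictly increasing subsequence ending at i; dec[i] = longest strictly decreasing subsequence starting at i:
i:      1  2  3  4  5  6  7  8  9
a[i]:   9  9 15 14  9 12 12 13  3
inc:    1  1  2  2  1  2  2  3  1
dec:    2  2  4  3  2  2  2  2  1
Best peak at i=3 (value 15): inc=2, dec=4, length 2+4−1 = 5.

5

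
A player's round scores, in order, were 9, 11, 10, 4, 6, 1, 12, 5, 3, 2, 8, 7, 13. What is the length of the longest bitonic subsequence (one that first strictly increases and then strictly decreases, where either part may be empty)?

7

inc[i] = longest strictly increasing subsequence ending at i; dec[i] = longest strictly decreasing subsequence starting at i:
i:      1  2  3  4  5  6  7  8  9 10 11 12 13
a[i]:   9 11 10  4  6  1 12  5  3  2  8  7 13
inc:    1  2  2  1  2  1  3  2  2  2  3  3  4
dec:    5  6  5  3  4  1  4  3  2  1  2  1  1
Best peak at i=2 (value 11): inc=2, dec=6, length 2+6−1 = 7.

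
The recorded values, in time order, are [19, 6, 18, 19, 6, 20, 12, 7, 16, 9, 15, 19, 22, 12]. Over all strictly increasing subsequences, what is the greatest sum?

Let S[i] be the best sum of a strictly increasing subsequence ending at i:
i:      1  2  3  4  5  6  7  8  9 10 11 12 13 14
a[i]:  19  6 18 19  6 20 12  7 16  9 15 19 22 12
S:     19  6 24 43  6 63 18 13 34 22 37 56 85 34
Maximum is 85 (e.g. 6 + 18 + 19 + 20 + 22).

85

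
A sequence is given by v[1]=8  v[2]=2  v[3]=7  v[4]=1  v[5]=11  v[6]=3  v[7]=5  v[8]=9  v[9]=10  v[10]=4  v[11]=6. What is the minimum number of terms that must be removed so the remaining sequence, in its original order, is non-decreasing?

Fewest deletions = n − (longest non-decreasing subsequence).
i:      1  2  3  4  5  6  7  8  9 10 11
v[i]:   8  2  7  1 11  3  5  9 10  4  6
dp:     1  1  2  1  3  2  3  4  5  3  4
max dp = 5, so deletions = 11 − 5 = 6.

6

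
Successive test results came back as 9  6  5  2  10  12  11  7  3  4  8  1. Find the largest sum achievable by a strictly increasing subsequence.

31

Let S[i] be the best sum of a strictly increasing subsequence ending at i:
i:      1  2  3  4  5  6  7  8  9 10 11 12
a[i]:   9  6  5  2 10 12 11  7  3  4  8  1
S:      9  6  5  2 19 31 30 13  5  9 21  1
Maximum is 31 (e.g. 9 + 10 + 12).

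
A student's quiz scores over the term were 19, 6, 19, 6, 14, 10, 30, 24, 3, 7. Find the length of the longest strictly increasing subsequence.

Let dp[i] be the length of the longest such subsequence ending at index i:
i:      1  2  3  4  5  6  7  8  9 10
a[i]:  19  6 19  6 14 10 30 24  3  7
dp:     1  1  2  1  2  2  3  3  1  2
Maximum dp value is 3.

3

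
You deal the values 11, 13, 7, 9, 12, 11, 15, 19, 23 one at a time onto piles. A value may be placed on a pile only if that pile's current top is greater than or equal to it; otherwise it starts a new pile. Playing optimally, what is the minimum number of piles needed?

Place each on the leftmost legal pile:
11 → new pile 1 (tops now [11])
13 → new pile 2 (tops now [11, 13])
7 → pile 1 (tops now [7, 13])
9 → pile 2 (tops now [7, 9])
12 → new pile 3 (tops now [7, 9, 12])
11 → pile 3 (tops now [7, 9, 11])
15 → new pile 4 (tops now [7, 9, 11, 15])
19 → new pile 5 (tops now [7, 9, 11, 15, 19])
23 → new pile 6 (tops now [7, 9, 11, 15, 19, 23])
Six piles.

6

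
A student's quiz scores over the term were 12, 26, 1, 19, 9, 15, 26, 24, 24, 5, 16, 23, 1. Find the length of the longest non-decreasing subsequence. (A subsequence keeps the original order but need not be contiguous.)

Track the smallest tail for each achievable length (allowing ties):
12 → extends → [12]
26 → extends → [12, 26]
1 → replaces 12 → [1, 26]
19 → replaces 26 → [1, 19]
9 → replaces 19 → [1, 9]
15 → extends → [1, 9, 15]
26 → extends → [1, 9, 15, 26]
24 → replaces 26 → [1, 9, 15, 24]
24 → extends → [1, 9, 15, 24, 24]
5 → replaces 9 → [1, 5, 15, 24, 24]
16 → replaces 24 → [1, 5, 15, 16, 24]
23 → replaces 24 → [1, 5, 15, 16, 23]
1 → replaces 5 → [1, 1, 15, 16, 23]
Five tails, so the longest non-decreasing subsequence has length 5 (e.g. 1, 9, 15, 24, 24).

5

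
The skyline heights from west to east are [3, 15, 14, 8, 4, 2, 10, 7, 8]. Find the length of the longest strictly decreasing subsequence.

5

Negate each value so 'decreasing' becomes 'increasing', then run patience tails on the negated sequence:
-3 → extends → [-3]
-15 → replaces -3 → [-15]
-14 → extends → [-15, -14]
-8 → extends → [-15, -14, -8]
-4 → extends → [-15, -14, -8, -4]
-2 → extends → [-15, -14, -8, -4, -2]
-10 → replaces -8 → [-15, -14, -10, -4, -2]
-7 → replaces -4 → [-15, -14, -10, -7, -2]
-8 → replaces -7 → [-15, -14, -10, -8, -2]
Five tails, so the longest strictly decreasing subsequence of the original has length 5.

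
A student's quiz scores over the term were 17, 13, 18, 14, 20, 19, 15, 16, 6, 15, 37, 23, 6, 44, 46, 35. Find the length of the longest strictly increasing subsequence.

7

Track the smallest tail for each achievable length (strict):
17 → extends → [17]
13 → replaces 17 → [13]
18 → extends → [13, 18]
14 → replaces 18 → [13, 14]
20 → extends → [13, 14, 20]
19 → replaces 20 → [13, 14, 19]
15 → replaces 19 → [13, 14, 15]
16 → extends → [13, 14, 15, 16]
6 → replaces 13 → [6, 14, 15, 16]
15 → already a tail → [6, 14, 15, 16]
37 → extends → [6, 14, 15, 16, 37]
23 → replaces 37 → [6, 14, 15, 16, 23]
6 → already a tail → [6, 14, 15, 16, 23]
44 → extends → [6, 14, 15, 16, 23, 44]
46 → extends → [6, 14, 15, 16, 23, 44, 46]
35 → replaces 44 → [6, 14, 15, 16, 23, 35, 46]
Seven tails, so the longest strictly increasing subsequence has length 7 (e.g. 13, 14, 15, 16, 37, 44, 46).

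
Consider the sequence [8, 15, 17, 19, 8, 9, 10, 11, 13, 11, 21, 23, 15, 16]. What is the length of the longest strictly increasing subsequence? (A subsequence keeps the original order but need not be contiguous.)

7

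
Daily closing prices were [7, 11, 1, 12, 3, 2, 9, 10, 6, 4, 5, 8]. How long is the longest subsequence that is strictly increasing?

Track the smallest tail for each achievable length (strict):
7 → extends → [7]
11 → extends → [7, 11]
1 → replaces 7 → [1, 11]
12 → extends → [1, 11, 12]
3 → replaces 11 → [1, 3, 12]
2 → replaces 3 → [1, 2, 12]
9 → replaces 12 → [1, 2, 9]
10 → extends → [1, 2, 9, 10]
6 → replaces 9 → [1, 2, 6, 10]
4 → replaces 6 → [1, 2, 4, 10]
5 → replaces 10 → [1, 2, 4, 5]
8 → extends → [1, 2, 4, 5, 8]
Five tails, so the longest strictly increasing subsequence has length 5 (e.g. 1, 3, 4, 5, 8).

5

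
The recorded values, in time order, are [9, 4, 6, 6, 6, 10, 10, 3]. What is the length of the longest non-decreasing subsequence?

6

Track the smallest tail for each achievable length (allowing ties):
9 → extends → [9]
4 → replaces 9 → [4]
6 → extends → [4, 6]
6 → extends → [4, 6, 6]
6 → extends → [4, 6, 6, 6]
10 → extends → [4, 6, 6, 6, 10]
10 → extends → [4, 6, 6, 6, 10, 10]
3 → replaces 4 → [3, 6, 6, 6, 10, 10]
Six tails, so the longest non-decreasing subsequence has length 6 (e.g. 4, 6, 6, 6, 10, 10).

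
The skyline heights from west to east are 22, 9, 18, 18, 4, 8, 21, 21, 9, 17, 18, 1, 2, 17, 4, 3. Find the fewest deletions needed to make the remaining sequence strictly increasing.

Fewest deletions = n − (longest strictly increasing subsequence).
Patience tails:
22 → extends → [22]
9 → replaces 22 → [9]
18 → extends → [9, 18]
18 → already a tail → [9, 18]
4 → replaces 9 → [4, 18]
8 → replaces 18 → [4, 8]
21 → extends → [4, 8, 21]
21 → already a tail → [4, 8, 21]
9 → replaces 21 → [4, 8, 9]
17 → extends → [4, 8, 9, 17]
18 → extends → [4, 8, 9, 17, 18]
1 → replaces 4 → [1, 8, 9, 17, 18]
2 → replaces 8 → [1, 2, 9, 17, 18]
17 → already a tail → [1, 2, 9, 17, 18]
4 → replaces 9 → [1, 2, 4, 17, 18]
3 → replaces 4 → [1, 2, 3, 17, 18]
Longest strictly increasing subsequence has length 5, so deletions = 16 − 5 = 11.

11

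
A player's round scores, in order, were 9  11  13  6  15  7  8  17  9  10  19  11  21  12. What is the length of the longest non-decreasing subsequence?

7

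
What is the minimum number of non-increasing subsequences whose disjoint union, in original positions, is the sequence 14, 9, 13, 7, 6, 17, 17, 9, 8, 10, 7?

3

The minimum number of non-increasing subsequences covering a sequence equals the length of its longest strictly increasing subsequence.
LIS length is 3 (e.g. 9, 13, 17), so 3 piles are needed.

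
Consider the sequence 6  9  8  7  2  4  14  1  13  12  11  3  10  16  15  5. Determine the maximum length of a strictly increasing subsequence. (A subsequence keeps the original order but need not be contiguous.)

Let dp[i] be the length of the longest such subsequence ending at index i:
i:      1  2  3  4  5  6  7  8  9 10 11 12 13 14 15 16
a[i]:   6  9  8  7  2  4 14  1 13 12 11  3 10 16 15  5
dp:     1  2  2  2  1  2  3  1  3  3  3  2  3  4  4  3
Maximum dp value is 4.

4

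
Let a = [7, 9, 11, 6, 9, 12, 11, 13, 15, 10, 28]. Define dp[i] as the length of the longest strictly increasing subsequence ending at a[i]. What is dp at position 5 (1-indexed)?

2

dp[i] = 1 + max{dp[j] : j<i, a[j]<a[i]} (or 1 if no such j):
i:      1  2  3  4  5  6  7  8  9 10 11
a[i]:   7  9 11  6  9 12 11 13 15 10 28
dp:     1  2  3  1  2  4  3  5  6  3  7
At index 5 the value is 2.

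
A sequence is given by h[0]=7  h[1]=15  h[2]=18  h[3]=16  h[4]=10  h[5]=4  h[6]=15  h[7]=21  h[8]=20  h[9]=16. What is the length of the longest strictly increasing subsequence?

Let dp[i] be the length of the longest such subsequence ending at index i:
i:      0  1  2  3  4  5  6  7  8  9
h[i]:   7 15 18 16 10  4 15 21 20 16
dp:     1  2  3  3  2  1  3  4  4  4
Maximum dp value is 4.

4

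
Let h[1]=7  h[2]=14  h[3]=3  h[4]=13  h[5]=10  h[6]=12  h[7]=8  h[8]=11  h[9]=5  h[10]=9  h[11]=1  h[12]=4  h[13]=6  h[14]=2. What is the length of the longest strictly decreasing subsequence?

Negate each value so 'decreasing' becomes 'increasing', then run patience tails on the negated sequence:
-7 → extends → [-7]
-14 → replaces -7 → [-14]
-3 → extends → [-14, -3]
-13 → replaces -3 → [-14, -13]
-10 → extends → [-14, -13, -10]
-12 → replaces -10 → [-14, -13, -12]
-8 → extends → [-14, -13, -12, -8]
-11 → replaces -8 → [-14, -13, -12, -11]
-5 → extends → [-14, -13, -12, -11, -5]
-9 → replaces -5 → [-14, -13, -12, -11, -9]
-1 → extends → [-14, -13, -12, -11, -9, -1]
-4 → replaces -1 → [-14, -13, -12, -11, -9, -4]
-6 → replaces -4 → [-14, -13, -12, -11, -9, -6]
-2 → extends → [-14, -13, -12, -11, -9, -6, -2]
Seven tails, so the longest strictly decreasing subsequence of the original has length 7.

7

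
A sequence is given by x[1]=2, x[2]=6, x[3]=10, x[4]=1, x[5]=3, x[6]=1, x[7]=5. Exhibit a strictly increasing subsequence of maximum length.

Patience tails give the LIS length; then backtrack through the dp parents:
2 → extends → [2]
6 → extends → [2, 6]
10 → extends → [2, 6, 10]
1 → replaces 2 → [1, 6, 10]
3 → replaces 6 → [1, 3, 10]
1 → already a tail → [1, 3, 10]
5 → replaces 10 → [1, 3, 5]
Length 3; one witness is 2, 6, 10.

2, 6, 10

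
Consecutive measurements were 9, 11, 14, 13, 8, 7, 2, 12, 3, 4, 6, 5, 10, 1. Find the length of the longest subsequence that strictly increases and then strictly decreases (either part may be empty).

inc[i] = longest strictly increasing subsequence ending at i; dec[i] = longest strictly decreasing subsequence starting at i:
i:      1  2  3  4  5  6  7  8  9 10 11 12 13 14
a[i]:   9 11 14 13  8  7  2 12  3  4  6  5 10  1
inc:    1  2  3  3  1  1  1  3  2  3  4  4  5  1
dec:    6  6  7  6  5  4  2  4  2  2  3  2  2  1
Best peak at i=3 (value 14): inc=3, dec=7, length 3+7−1 = 9.

9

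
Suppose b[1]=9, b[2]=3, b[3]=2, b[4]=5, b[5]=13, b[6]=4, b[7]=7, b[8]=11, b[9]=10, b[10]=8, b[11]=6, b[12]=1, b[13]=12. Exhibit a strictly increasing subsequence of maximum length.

Patience tails give the LIS length; then backtrack through the dp parents:
9 → extends → [9]
3 → replaces 9 → [3]
2 → replaces 3 → [2]
5 → extends → [2, 5]
13 → extends → [2, 5, 13]
4 → replaces 5 → [2, 4, 13]
7 → replaces 13 → [2, 4, 7]
11 → extends → [2, 4, 7, 11]
10 → replaces 11 → [2, 4, 7, 10]
8 → replaces 10 → [2, 4, 7, 8]
6 → replaces 7 → [2, 4, 6, 8]
1 → replaces 2 → [1, 4, 6, 8]
12 → extends → [1, 4, 6, 8, 12]
Length 5; one witness is 3, 5, 7, 11, 12.

3, 5, 7, 11, 12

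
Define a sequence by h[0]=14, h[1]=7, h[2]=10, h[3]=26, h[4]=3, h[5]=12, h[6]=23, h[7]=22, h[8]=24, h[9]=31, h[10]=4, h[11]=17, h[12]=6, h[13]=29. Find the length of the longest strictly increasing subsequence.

6

Track the smallest tail for each achievable length (strict):
14 → extends → [14]
7 → replaces 14 → [7]
10 → extends → [7, 10]
26 → extends → [7, 10, 26]
3 → replaces 7 → [3, 10, 26]
12 → replaces 26 → [3, 10, 12]
23 → extends → [3, 10, 12, 23]
22 → replaces 23 → [3, 10, 12, 22]
24 → extends → [3, 10, 12, 22, 24]
31 → extends → [3, 10, 12, 22, 24, 31]
4 → replaces 10 → [3, 4, 12, 22, 24, 31]
17 → replaces 22 → [3, 4, 12, 17, 24, 31]
6 → replaces 12 → [3, 4, 6, 17, 24, 31]
29 → replaces 31 → [3, 4, 6, 17, 24, 29]
Six tails, so the longest strictly increasing subsequence has length 6 (e.g. 7, 10, 12, 23, 24, 31).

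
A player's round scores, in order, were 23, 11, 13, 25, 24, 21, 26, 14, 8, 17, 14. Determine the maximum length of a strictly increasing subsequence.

Track the smallest tail for each achievable length (strict):
23 → extends → [23]
11 → replaces 23 → [11]
13 → extends → [11, 13]
25 → extends → [11, 13, 25]
24 → replaces 25 → [11, 13, 24]
21 → replaces 24 → [11, 13, 21]
26 → extends → [11, 13, 21, 26]
14 → replaces 21 → [11, 13, 14, 26]
8 → replaces 11 → [8, 13, 14, 26]
17 → replaces 26 → [8, 13, 14, 17]
14 → already a tail → [8, 13, 14, 17]
Four tails, so the longest strictly increasing subsequence has length 4 (e.g. 11, 13, 25, 26).

4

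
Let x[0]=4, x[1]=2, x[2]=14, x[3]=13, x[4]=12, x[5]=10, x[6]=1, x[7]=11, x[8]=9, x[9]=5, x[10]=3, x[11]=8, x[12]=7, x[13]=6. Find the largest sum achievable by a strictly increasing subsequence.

Let S[i] be the best sum of a strictly increasing subsequence ending at i:
i:      0  1  2  3  4  5  6  7  8  9 10 11 12 13
x[i]:   4  2 14 13 12 10  1 11  9  5  3  8  7  6
S:      4  2 18 17 16 14  1 25 13  9  5 17 16 15
Maximum is 25 (e.g. 4 + 10 + 11).

25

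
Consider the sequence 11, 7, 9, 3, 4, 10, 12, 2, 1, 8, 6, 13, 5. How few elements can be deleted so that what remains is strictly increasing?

8

Fewest deletions = n − (longest strictly increasing subsequence).
Patience tails:
11 → extends → [11]
7 → replaces 11 → [7]
9 → extends → [7, 9]
3 → replaces 7 → [3, 9]
4 → replaces 9 → [3, 4]
10 → extends → [3, 4, 10]
12 → extends → [3, 4, 10, 12]
2 → replaces 3 → [2, 4, 10, 12]
1 → replaces 2 → [1, 4, 10, 12]
8 → replaces 10 → [1, 4, 8, 12]
6 → replaces 8 → [1, 4, 6, 12]
13 → extends → [1, 4, 6, 12, 13]
5 → replaces 6 → [1, 4, 5, 12, 13]
Longest strictly increasing subsequence has length 5, so deletions = 13 − 5 = 8.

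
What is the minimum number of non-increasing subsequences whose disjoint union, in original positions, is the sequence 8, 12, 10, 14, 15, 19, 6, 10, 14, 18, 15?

5

Place each on the leftmost legal pile:
8 → new pile 1 (tops now [8])
12 → new pile 2 (tops now [8, 12])
10 → pile 2 (tops now [8, 10])
14 → new pile 3 (tops now [8, 10, 14])
15 → new pile 4 (tops now [8, 10, 14, 15])
19 → new pile 5 (tops now [8, 10, 14, 15, 19])
6 → pile 1 (tops now [6, 10, 14, 15, 19])
10 → pile 2 (tops now [6, 10, 14, 15, 19])
14 → pile 3 (tops now [6, 10, 14, 15, 19])
18 → pile 5 (tops now [6, 10, 14, 15, 18])
15 → pile 4 (tops now [6, 10, 14, 15, 18])
Five piles.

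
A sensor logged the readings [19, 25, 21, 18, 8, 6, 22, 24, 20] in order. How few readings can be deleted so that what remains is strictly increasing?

Fewest deletions = n − (longest strictly increasing subsequence).
i:      1  2  3  4  5  6  7  8  9
a[i]:  19 25 21 18  8  6 22 24 20
dp:     1  2  2  1  1  1  3  4  2
max dp = 4, so deletions = 9 − 4 = 5.

5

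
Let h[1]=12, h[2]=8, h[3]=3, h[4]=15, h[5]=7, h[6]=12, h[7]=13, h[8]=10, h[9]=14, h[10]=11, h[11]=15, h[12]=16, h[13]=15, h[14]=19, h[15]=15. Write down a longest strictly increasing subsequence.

Patience tails give the LIS length; then backtrack through the dp parents:
12 → extends → [12]
8 → replaces 12 → [8]
3 → replaces 8 → [3]
15 → extends → [3, 15]
7 → replaces 15 → [3, 7]
12 → extends → [3, 7, 12]
13 → extends → [3, 7, 12, 13]
10 → replaces 12 → [3, 7, 10, 13]
14 → extends → [3, 7, 10, 13, 14]
11 → replaces 13 → [3, 7, 10, 11, 14]
15 → extends → [3, 7, 10, 11, 14, 15]
16 → extends → [3, 7, 10, 11, 14, 15, 16]
15 → already a tail → [3, 7, 10, 11, 14, 15, 16]
19 → extends → [3, 7, 10, 11, 14, 15, 16, 19]
15 → already a tail → [3, 7, 10, 11, 14, 15, 16, 19]
Length 8; one witness is 3, 7, 12, 13, 14, 15, 16, 19.

3, 7, 12, 13, 14, 15, 16, 19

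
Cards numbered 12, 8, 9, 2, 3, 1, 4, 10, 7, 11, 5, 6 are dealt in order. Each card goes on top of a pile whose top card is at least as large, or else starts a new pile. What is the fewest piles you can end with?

5

The minimum number of non-increasing subsequences covering a sequence equals the length of its longest strictly increasing subsequence.
LIS length is 5 (e.g. 2, 3, 4, 10, 11), so 5 piles are needed.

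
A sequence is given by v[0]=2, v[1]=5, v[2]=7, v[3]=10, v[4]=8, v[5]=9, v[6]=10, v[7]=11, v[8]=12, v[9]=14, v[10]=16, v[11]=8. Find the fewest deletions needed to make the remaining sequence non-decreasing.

Fewest deletions = n − (longest non-decreasing subsequence).
Patience tails:
2 → extends → [2]
5 → extends → [2, 5]
7 → extends → [2, 5, 7]
10 → extends → [2, 5, 7, 10]
8 → replaces 10 → [2, 5, 7, 8]
9 → extends → [2, 5, 7, 8, 9]
10 → extends → [2, 5, 7, 8, 9, 10]
11 → extends → [2, 5, 7, 8, 9, 10, 11]
12 → extends → [2, 5, 7, 8, 9, 10, 11, 12]
14 → extends → [2, 5, 7, 8, 9, 10, 11, 12, 14]
16 → extends → [2, 5, 7, 8, 9, 10, 11, 12, 14, 16]
8 → replaces 9 → [2, 5, 7, 8, 8, 10, 11, 12, 14, 16]
Longest non-decreasing subsequence has length 10, so deletions = 12 − 10 = 2.

2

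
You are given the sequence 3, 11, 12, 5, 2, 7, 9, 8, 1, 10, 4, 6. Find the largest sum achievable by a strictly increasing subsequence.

34

Let S[i] be the best sum of a strictly increasing subsequence ending at i:
i:      1  2  3  4  5  6  7  8  9 10 11 12
a[i]:   3 11 12  5  2  7  9  8  1 10  4  6
S:      3 14 26  8  2 15 24 23  1 34  7 14
Maximum is 34 (e.g. 3 + 5 + 7 + 9 + 10).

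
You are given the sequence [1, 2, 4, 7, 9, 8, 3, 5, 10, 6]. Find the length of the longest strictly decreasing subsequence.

3

Let dp[i] be the longest strictly decreasing subsequence ending at i:
i:      1  2  3  4  5  6  7  8  9 10
a[i]:   1  2  4  7  9  8  3  5 10  6
dp:     1  1  1  1  1  2  3  3  1  3
Maximum is 3.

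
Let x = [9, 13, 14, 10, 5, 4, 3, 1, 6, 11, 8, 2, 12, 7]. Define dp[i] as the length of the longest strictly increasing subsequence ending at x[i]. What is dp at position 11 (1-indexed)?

3

dp[i] = 1 + max{dp[j] : j<i, x[j]<x[i]} (or 1 if no such j):
i:      1  2  3  4  5  6  7  8  9 10 11 12 13 14
x[i]:   9 13 14 10  5  4  3  1  6 11  8  2 12  7
dp:     1  2  3  2  1  1  1  1  2  3  3  2  4  3
At index 11 the value is 3.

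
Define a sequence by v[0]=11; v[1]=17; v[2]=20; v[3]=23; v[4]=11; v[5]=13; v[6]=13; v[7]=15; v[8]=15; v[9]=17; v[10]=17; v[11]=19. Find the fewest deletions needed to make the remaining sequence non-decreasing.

Fewest deletions = n − (longest non-decreasing subsequence).
i:      0  1  2  3  4  5  6  7  8  9 10 11
v[i]:  11 17 20 23 11 13 13 15 15 17 17 19
dp:     1  2  3  4  2  3  4  5  6  7  8  9
max dp = 9, so deletions = 12 − 9 = 3.

3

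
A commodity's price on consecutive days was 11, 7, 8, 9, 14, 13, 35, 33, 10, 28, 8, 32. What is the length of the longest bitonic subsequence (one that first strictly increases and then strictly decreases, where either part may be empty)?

8

inc[i] = longest strictly increasing subsequence ending at i; dec[i] = longest strictly decreasing subsequence starting at i:
i:      1  2  3  4  5  6  7  8  9 10 11 12
a[i]:  11  7  8  9 14 13 35 33 10 28  8 32
inc:    1  1  2  3  4  4  5  5  4  5  2  6
dec:    3  1  1  2  4  3  4  3  2  2  1  1
Best peak at i=7 (value 35): inc=5, dec=4, length 5+4−1 = 8.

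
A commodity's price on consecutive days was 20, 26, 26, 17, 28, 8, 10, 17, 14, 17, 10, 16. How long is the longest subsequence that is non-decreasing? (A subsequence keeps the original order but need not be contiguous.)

4

Let dp[i] be the length of the longest such subsequence ending at index i:
i:      1  2  3  4  5  6  7  8  9 10 11 12
a[i]:  20 26 26 17 28  8 10 17 14 17 10 16
dp:     1  2  3  1  4  1  2  3  3  4  3  4
Maximum dp value is 4.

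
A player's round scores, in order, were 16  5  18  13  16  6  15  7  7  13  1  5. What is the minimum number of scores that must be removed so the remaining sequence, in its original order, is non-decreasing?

Fewest deletions = n − (longest non-decreasing subsequence).
i:      1  2  3  4  5  6  7  8  9 10 11 12
a[i]:  16  5 18 13 16  6 15  7  7 13  1  5
dp:     1  1  2  2  3  2  3  3  4  5  1  2
max dp = 5, so deletions = 12 − 5 = 7.

7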